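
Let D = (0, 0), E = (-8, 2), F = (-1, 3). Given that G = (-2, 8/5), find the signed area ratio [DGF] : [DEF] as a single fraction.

[DEF] = ½·(0·(2−3) + (-8)·(3−0) + (-1)·(0−2)) = ½·(0 − 24 + 2) = -11.
[DGF] = ½·(0·(8/5−3) + (-2)·(3−0) + (-1)·(0−(8/5))) = ½·(0 − 6 + 8/5) = -11/5, so the ratio is (-11/5)/(-11) = 1/5.

1/5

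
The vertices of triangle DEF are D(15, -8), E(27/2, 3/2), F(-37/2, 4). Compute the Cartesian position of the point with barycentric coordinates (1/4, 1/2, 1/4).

G = (1/4)·D + (1/2)·E + (1/4)·F.
x-coordinate: (1/4)·15 + (1/2)·(27/2) + (1/4)·(-37/2) = 47/8.
y-coordinate: (1/4)·(-8) + (1/2)·(3/2) + (1/4)·4 = -1/4.

(47/8, -1/4)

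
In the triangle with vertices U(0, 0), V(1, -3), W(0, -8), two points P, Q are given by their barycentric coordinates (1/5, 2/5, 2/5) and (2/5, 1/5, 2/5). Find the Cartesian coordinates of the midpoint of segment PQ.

(3/10, -41/10)

Barycentric coordinates of the midpoint are the average: (3/10, 3/10, 2/5).
Converting: (3/10)·U + (3/10)·V + (2/5)·W = (3/10, -41/10).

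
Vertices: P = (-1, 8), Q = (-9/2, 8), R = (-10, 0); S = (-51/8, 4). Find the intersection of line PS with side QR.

(-49/6, 8/3)

Barycentric coordinates of S with respect to PQR: (1/4, 1/4, 1/2).
On side QR the P-coordinate is zero; dropping S's P-weight 1/4 and renormalizing the remaining 1/4 : 1/2 gives weights 1/3, 2/3 on Q, R.
T = (1/3)·(-9/2, 8) + (2/3)·(-10, 0) = (-49/6, 8/3).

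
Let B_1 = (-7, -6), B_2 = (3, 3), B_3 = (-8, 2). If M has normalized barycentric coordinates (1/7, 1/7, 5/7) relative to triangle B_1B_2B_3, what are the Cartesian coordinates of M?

M = (1/7)·B_1 + (1/7)·B_2 + (5/7)·B_3.
x-coordinate: (1/7)·(-7) + (1/7)·3 + (5/7)·(-8) = -44/7.
y-coordinate: (1/7)·(-6) + (1/7)·3 + (5/7)·2 = 1.

(-44/7, 1)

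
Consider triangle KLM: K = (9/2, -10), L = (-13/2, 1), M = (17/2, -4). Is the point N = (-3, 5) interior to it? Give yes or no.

no

Barycentric coordinates of N: (-31/44, 21/22, 3/4).
The three coordinates are negative, positive, positive; a point is interior exactly when all three are positive.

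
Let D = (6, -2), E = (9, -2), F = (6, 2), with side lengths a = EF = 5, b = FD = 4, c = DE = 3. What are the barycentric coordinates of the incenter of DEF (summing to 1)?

(5/12, 1/3, 1/4)

The incenter has barycentric coordinates proportional to the opposite side lengths: (5 : 4 : 3).
Normalizing by 5+4+3 = 12 gives (5/12, 1/3, 1/4).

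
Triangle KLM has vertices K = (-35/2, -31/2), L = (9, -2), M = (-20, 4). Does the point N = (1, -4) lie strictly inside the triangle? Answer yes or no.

Barycentric coordinates of N: (212/1101, 779/1101, 110/1101).
The three coordinates are positive, positive, positive; a point is interior exactly when all three are positive.

yes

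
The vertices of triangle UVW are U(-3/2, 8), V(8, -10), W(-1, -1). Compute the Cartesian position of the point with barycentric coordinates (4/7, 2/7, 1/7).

(9/7, 11/7)

P = (4/7)·U + (2/7)·V + (1/7)·W.
x-coordinate: (4/7)·(-3/2) + (2/7)·8 + (1/7)·(-1) = 9/7.
y-coordinate: (4/7)·8 + (2/7)·(-10) + (1/7)·(-1) = 11/7.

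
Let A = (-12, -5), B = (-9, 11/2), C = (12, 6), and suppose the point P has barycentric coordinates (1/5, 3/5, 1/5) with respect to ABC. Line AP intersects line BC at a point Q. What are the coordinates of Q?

Line AP meets BC where the A-coordinate vanishes; zeroing P's A-weight and renormalizing leaves B, C-weights 3/5 : 1/5 → (3/4, 1/4).
So Q = (3/4)·B + (1/4)·C = (-15/4, 45/8).

(-15/4, 45/8)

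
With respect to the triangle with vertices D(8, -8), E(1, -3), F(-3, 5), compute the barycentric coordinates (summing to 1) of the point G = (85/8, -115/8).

Signed area of the reference triangle: [DEF] = ½·(8·(-3−5) + 1·(5−(-8)) + (-3)·(-8−(-3))) = ½·(-64 + 13 + 15) = -18.
[GEF] = ½·((85/8)·(-3−5) + 1·(5−(-115/8)) + (-3)·(-115/8−(-3))) = ½·(-85 + 155/8 + 273/8) = -63/4, so the D-coordinate is (-63/4)/(-18) = 7/8.
[DGF] = ½·(8·(-115/8−5) + (85/8)·(5−(-8)) + (-3)·(-8−(-115/8))) = ½·(-155 + 1105/8 − 153/8) = -18, so the E-coordinate is 1.
[DEG] = ½·(8·(-3−(-115/8)) + 1·(-115/8−(-8)) + (85/8)·(-8−(-3))) = ½·(91 − 51/8 − 425/8) = 63/4, so the F-coordinate is -7/8.

(7/8, 1, -7/8)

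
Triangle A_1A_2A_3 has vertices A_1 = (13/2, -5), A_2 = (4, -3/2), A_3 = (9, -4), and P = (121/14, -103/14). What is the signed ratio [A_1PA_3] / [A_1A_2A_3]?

-5/7

[A_1A_2A_3] = ½·((13/2)·(-3/2−(-4)) + 4·(-4−(-5)) + 9·(-5−(-3/2))) = ½·(65/4 + 4 − 63/2) = -45/8.
[A_1PA_3] = ½·((13/2)·(-103/14−(-4)) + (121/14)·(-4−(-5)) + 9·(-5−(-103/14))) = ½·(-611/28 + 121/14 + 297/14) = 225/56, so the ratio is (225/56)/(-45/8) = -5/7.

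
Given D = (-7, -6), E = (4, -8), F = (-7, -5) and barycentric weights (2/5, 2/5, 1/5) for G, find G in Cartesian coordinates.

G = (2/5)·D + (2/5)·E + (1/5)·F.
x-coordinate: (2/5)·(-7) + (2/5)·4 + (1/5)·(-7) = -13/5.
y-coordinate: (2/5)·(-6) + (2/5)·(-8) + (1/5)·(-5) = -33/5.

(-13/5, -33/5)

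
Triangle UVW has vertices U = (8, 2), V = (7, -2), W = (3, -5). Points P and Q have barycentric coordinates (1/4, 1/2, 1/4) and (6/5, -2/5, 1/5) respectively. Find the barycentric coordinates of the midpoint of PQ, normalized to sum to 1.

Since both coordinate triples sum to 1, the midpoint's barycentrics are the componentwise average.
(1/4+6/5)/2 = 29/40; similarly 1/20 and 9/40.

(29/40, 1/20, 9/40)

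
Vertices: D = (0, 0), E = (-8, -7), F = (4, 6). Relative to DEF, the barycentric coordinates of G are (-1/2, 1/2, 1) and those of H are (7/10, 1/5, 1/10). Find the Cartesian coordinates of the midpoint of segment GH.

Barycentric coordinates of the midpoint are the average: (1/10, 7/20, 11/20).
Converting: (1/10)·D + (7/20)·E + (11/20)·F = (-3/5, 17/20).

(-3/5, 17/20)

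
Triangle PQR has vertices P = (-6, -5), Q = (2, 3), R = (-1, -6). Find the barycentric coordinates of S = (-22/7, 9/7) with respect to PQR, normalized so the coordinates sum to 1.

Signed area of the reference triangle: [PQR] = ½·((-6)·(3−(-6)) + 2·(-6−(-5)) + (-1)·(-5−3)) = ½·(-54 − 2 + 8) = -24.
[SQR] = ½·((-22/7)·(3−(-6)) + 2·(-6−(9/7)) + (-1)·(9/7−3)) = ½·(-198/7 − 102/7 + 12/7) = -144/7, so the P-coordinate is (-144/7)/(-24) = 6/7.
[PSR] = ½·((-6)·(9/7−(-6)) + (-22/7)·(-6−(-5)) + (-1)·(-5−(9/7))) = ½·(-306/7 + 22/7 + 44/7) = -120/7, so the Q-coordinate is 5/7.
[PQS] = ½·((-6)·(3−(9/7)) + 2·(9/7−(-5)) + (-22/7)·(-5−3)) = ½·(-72/7 + 88/7 + 176/7) = 96/7, so the R-coordinate is -4/7.
Check: 6/7 + 5/7 − 4/7 = 1.

(6/7, 5/7, -4/7)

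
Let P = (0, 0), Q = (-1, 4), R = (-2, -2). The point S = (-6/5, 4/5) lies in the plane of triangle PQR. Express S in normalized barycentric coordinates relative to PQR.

Signed area of the reference triangle: [PQR] = ½·(0·(4−(-2)) + (-1)·(-2−0) + (-2)·(0−4)) = ½·(0 + 2 + 8) = 5.
[SQR] = ½·((-6/5)·(4−(-2)) + (-1)·(-2−(4/5)) + (-2)·(4/5−4)) = ½·(-36/5 + 14/5 + 32/5) = 1, so the P-coordinate is 1/5 = 1/5.
[PSR] = ½·(0·(4/5−(-2)) + (-6/5)·(-2−0) + (-2)·(0−(4/5))) = ½·(0 + 12/5 + 8/5) = 2, so the Q-coordinate is 2/5.
[PQS] = ½·(0·(4−(4/5)) + (-1)·(4/5−0) + (-6/5)·(0−4)) = ½·(0 − 4/5 + 24/5) = 2, so the R-coordinate is 2/5.

(1/5, 2/5, 2/5)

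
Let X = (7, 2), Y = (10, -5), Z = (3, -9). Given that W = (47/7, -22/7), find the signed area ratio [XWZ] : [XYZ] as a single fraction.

[XYZ] = ½·(7·(-5−(-9)) + 10·(-9−2) + 3·(2−(-5))) = ½·(28 − 110 + 21) = -61/2.
[XWZ] = ½·(7·(-22/7−(-9)) + (47/7)·(-9−2) + 3·(2−(-22/7))) = ½·(41 − 517/7 + 108/7) = -61/7, so the ratio is (-61/7)/(-61/2) = 2/7.

2/7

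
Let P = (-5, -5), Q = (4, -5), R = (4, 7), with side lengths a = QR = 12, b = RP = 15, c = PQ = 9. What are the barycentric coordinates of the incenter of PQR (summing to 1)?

(1/3, 5/12, 1/4)

The incenter has barycentric coordinates proportional to the opposite side lengths: (12 : 15 : 9).
Normalizing by 12+15+9 = 36 gives (1/3, 5/12, 1/4).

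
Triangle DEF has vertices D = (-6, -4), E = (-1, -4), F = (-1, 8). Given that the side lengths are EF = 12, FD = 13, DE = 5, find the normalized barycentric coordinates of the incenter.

The incenter has barycentric coordinates proportional to the opposite side lengths: (12 : 13 : 5).
Normalizing by 12+13+5 = 30 gives (2/5, 13/30, 1/6).

(2/5, 13/30, 1/6)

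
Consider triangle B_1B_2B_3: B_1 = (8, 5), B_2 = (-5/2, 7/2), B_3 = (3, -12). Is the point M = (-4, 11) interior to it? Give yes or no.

Barycentric coordinates of M: (2/19, 26/19, -9/19).
The three coordinates are positive, positive, negative; a point is interior exactly when all three are positive.

no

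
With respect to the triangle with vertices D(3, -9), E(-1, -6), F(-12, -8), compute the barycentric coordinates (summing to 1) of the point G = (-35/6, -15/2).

Signed area of the reference triangle: [DEF] = ½·(3·(-6−(-8)) + (-1)·(-8−(-9)) + (-12)·(-9−(-6))) = ½·(6 − 1 + 36) = 41/2.
[GEF] = ½·((-35/6)·(-6−(-8)) + (-1)·(-8−(-15/2)) + (-12)·(-15/2−(-6))) = ½·(-35/3 + 1/2 + 18) = 41/12, so the D-coordinate is (41/12)/(41/2) = 1/6.
[DGF] = ½·(3·(-15/2−(-8)) + (-35/6)·(-8−(-9)) + (-12)·(-9−(-15/2))) = ½·(3/2 − 35/6 + 18) = 41/6, so the E-coordinate is 1/3.
[DEG] = ½·(3·(-6−(-15/2)) + (-1)·(-15/2−(-9)) + (-35/6)·(-9−(-6))) = ½·(9/2 − 3/2 + 35/2) = 41/4, so the F-coordinate is 1/2.

(1/6, 1/3, 1/2)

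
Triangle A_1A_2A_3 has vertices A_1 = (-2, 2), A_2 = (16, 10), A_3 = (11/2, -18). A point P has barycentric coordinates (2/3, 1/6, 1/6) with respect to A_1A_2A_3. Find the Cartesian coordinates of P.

P = (2/3)·A_1 + (1/6)·A_2 + (1/6)·A_3.
x-coordinate: (2/3)·(-2) + (1/6)·16 + (1/6)·(11/2) = 9/4.
y-coordinate: (2/3)·2 + (1/6)·10 + (1/6)·(-18) = 0.

(9/4, 0)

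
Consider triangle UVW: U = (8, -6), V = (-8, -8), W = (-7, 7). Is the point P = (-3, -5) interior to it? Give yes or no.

yes

Barycentric coordinates of P: (36/119, 64/119, 19/119).
The three coordinates are positive, positive, positive; a point is interior exactly when all three are positive.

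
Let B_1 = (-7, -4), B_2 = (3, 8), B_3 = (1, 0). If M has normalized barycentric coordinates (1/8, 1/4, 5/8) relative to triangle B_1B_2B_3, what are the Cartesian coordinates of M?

(1/2, 3/2)

M = (1/8)·B_1 + (1/4)·B_2 + (5/8)·B_3.
x-coordinate: (1/8)·(-7) + (1/4)·3 + (5/8)·1 = 1/2.
y-coordinate: (1/8)·(-4) + (1/4)·8 + (5/8)·0 = 3/2.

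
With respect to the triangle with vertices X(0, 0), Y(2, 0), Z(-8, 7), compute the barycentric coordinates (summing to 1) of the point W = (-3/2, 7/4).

Signed area of the reference triangle: [XYZ] = ½·(0·(0−7) + 2·(7−0) + (-8)·(0−0)) = ½·(0 + 14 + 0) = 7.
[WYZ] = ½·((-3/2)·(0−7) + 2·(7−(7/4)) + (-8)·(7/4−0)) = ½·(21/2 + 21/2 − 14) = 7/2, so the X-coordinate is (7/2)/7 = 1/2.
[XWZ] = ½·(0·(7/4−7) + (-3/2)·(7−0) + (-8)·(0−(7/4))) = ½·(0 − 21/2 + 14) = 7/4, so the Y-coordinate is 1/4.
[XYW] = ½·(0·(0−(7/4)) + 2·(7/4−0) + (-3/2)·(0−0)) = ½·(0 + 7/2 + 0) = 7/4, so the Z-coordinate is 1/4.
Check: 1/2 + 1/4 + 1/4 = 1.

(1/2, 1/4, 1/4)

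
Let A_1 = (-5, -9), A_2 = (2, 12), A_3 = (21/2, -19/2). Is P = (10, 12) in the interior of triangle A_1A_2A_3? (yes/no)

Barycentric coordinates of P: (-172/329, 333/329, 24/47).
The three coordinates are negative, positive, positive; a point is interior exactly when all three are positive.

no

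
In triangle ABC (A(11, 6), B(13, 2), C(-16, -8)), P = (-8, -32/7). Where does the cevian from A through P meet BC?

(-67/6, -19/3)

Barycentric coordinates of P with respect to ABC: (1/7, 1/7, 5/7).
On side BC the A-coordinate is zero; dropping P's A-weight 1/7 and renormalizing the remaining 1/7 : 5/7 gives weights 1/6, 5/6 on B, C.
Q = (1/6)·(13, 2) + (5/6)·(-16, -8) = (-67/6, -19/3).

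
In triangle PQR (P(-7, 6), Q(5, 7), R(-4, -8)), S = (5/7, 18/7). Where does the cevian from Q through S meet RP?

(-5, -10/3)

Barycentric coordinates of S with respect to PQR: (1/7, 4/7, 2/7).
On side RP the Q-coordinate is zero; dropping S's Q-weight 4/7 and renormalizing the remaining 2/7 : 1/7 gives weights 2/3, 1/3 on R, P.
T = (2/3)·(-4, -8) + (1/3)·(-7, 6) = (-5, -10/3).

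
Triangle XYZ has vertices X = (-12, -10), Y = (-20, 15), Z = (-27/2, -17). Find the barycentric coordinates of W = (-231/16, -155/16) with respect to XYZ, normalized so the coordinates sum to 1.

Signed area of the reference triangle: [XYZ] = ½·((-12)·(15−(-17)) + (-20)·(-17−(-10)) + (-27/2)·(-10−15)) = ½·(-384 + 140 + 675/2) = 187/4.
[WYZ] = ½·((-231/16)·(15−(-17)) + (-20)·(-17−(-155/16)) + (-27/2)·(-155/16−15)) = ½·(-462 + 585/4 + 10665/32) = 561/64, so the X-coordinate is (561/64)/(187/4) = 3/16.
[XWZ] = ½·((-12)·(-155/16−(-17)) + (-231/16)·(-17−(-10)) + (-27/2)·(-10−(-155/16))) = ½·(-351/4 + 1617/16 + 135/32) = 561/64, so the Y-coordinate is 3/16.
[XYW] = ½·((-12)·(15−(-155/16)) + (-20)·(-155/16−(-10)) + (-231/16)·(-10−15)) = ½·(-1185/4 − 25/4 + 5775/16) = 935/32, so the Z-coordinate is 5/8.
Check: 3/16 + 3/16 + 5/8 = 1.

(3/16, 3/16, 5/8)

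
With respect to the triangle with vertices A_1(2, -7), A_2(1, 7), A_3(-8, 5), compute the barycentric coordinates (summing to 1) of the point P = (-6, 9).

(-1/4, 1/2, 3/4)

Signed area of the reference triangle: [A_1A_2A_3] = ½·(2·(7−5) + 1·(5−(-7)) + (-8)·(-7−7)) = ½·(4 + 12 + 112) = 64.
[PA_2A_3] = ½·((-6)·(7−5) + 1·(5−9) + (-8)·(9−7)) = ½·(-12 − 4 − 16) = -16, so the A_1-coordinate is (-16)/64 = -1/4.
[A_1PA_3] = ½·(2·(9−5) + (-6)·(5−(-7)) + (-8)·(-7−9)) = ½·(8 − 72 + 128) = 32, so the A_2-coordinate is 1/2.
[A_1A_2P] = ½·(2·(7−9) + 1·(9−(-7)) + (-6)·(-7−7)) = ½·(-4 + 16 + 84) = 48, so the A_3-coordinate is 3/4.
Check: -1/4 + 1/2 + 3/4 = 1.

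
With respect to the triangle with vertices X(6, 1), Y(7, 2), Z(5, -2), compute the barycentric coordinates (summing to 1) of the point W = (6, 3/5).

(3/5, 1/5, 1/5)

Signed area of the reference triangle: [XYZ] = ½·(6·(2−(-2)) + 7·(-2−1) + 5·(1−2)) = ½·(24 − 21 − 5) = -1.
[WYZ] = ½·(6·(2−(-2)) + 7·(-2−(3/5)) + 5·(3/5−2)) = ½·(24 − 91/5 − 7) = -3/5, so the X-coordinate is (-3/5)/(-1) = 3/5.
[XWZ] = ½·(6·(3/5−(-2)) + 6·(-2−1) + 5·(1−(3/5))) = ½·(78/5 − 18 + 2) = -1/5, so the Y-coordinate is 1/5.
[XYW] = ½·(6·(2−(3/5)) + 7·(3/5−1) + 6·(1−2)) = ½·(42/5 − 14/5 − 6) = -1/5, so the Z-coordinate is 1/5.
Check: 3/5 + 1/5 + 1/5 = 1.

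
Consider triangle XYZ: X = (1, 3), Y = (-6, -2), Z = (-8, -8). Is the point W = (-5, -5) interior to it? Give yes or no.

no

Barycentric coordinates of W: (3/8, -3/16, 13/16).
The three coordinates are positive, negative, positive; a point is interior exactly when all three are positive.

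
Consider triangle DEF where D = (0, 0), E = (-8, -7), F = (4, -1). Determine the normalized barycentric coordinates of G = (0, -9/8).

(5/8, 1/8, 1/4)

Signed area of the reference triangle: [DEF] = ½·(0·(-7−(-1)) + (-8)·(-1−0) + 4·(0−(-7))) = ½·(0 + 8 + 28) = 18.
[GEF] = ½·(0·(-7−(-1)) + (-8)·(-1−(-9/8)) + 4·(-9/8−(-7))) = ½·(0 − 1 + 47/2) = 45/4, so the D-coordinate is (45/4)/18 = 5/8.
[DGF] = ½·(0·(-9/8−(-1)) + 0·(-1−0) + 4·(0−(-9/8))) = ½·(0 + 0 + 9/2) = 9/4, so the E-coordinate is 1/8.
[DEG] = ½·(0·(-7−(-9/8)) + (-8)·(-9/8−0) + 0·(0−(-7))) = ½·(0 + 9 + 0) = 9/2, so the F-coordinate is 1/4.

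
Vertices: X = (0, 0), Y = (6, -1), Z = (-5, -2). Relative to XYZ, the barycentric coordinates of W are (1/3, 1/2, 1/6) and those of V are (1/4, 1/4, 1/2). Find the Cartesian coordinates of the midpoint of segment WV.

(7/12, -25/24)

Barycentric coordinates of the midpoint are the average: (7/24, 3/8, 1/3).
Converting: (7/24)·X + (3/8)·Y + (1/3)·Z = (7/12, -25/24).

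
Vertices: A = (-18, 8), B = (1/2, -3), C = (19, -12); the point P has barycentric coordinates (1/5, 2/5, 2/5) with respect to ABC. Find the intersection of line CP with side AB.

Line CP meets AB where the C-coordinate vanishes; zeroing P's C-weight and renormalizing leaves A, B-weights 1/5 : 2/5 → (1/3, 2/3).
So Q = (1/3)·A + (2/3)·B = (-17/3, 2/3).

(-17/3, 2/3)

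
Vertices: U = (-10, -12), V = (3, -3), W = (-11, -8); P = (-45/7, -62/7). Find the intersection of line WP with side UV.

Barycentric coordinates of P with respect to UVW: (4/7, 2/7, 1/7).
On side UV the W-coordinate is zero; dropping P's W-weight 1/7 and renormalizing the remaining 4/7 : 2/7 gives weights 2/3, 1/3 on U, V.
Q = (2/3)·(-10, -12) + (1/3)·(3, -3) = (-17/3, -9).

(-17/3, -9)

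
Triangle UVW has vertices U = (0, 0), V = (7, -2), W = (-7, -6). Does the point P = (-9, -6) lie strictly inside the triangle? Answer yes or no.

no

Barycentric coordinates of P: (1/7, -3/14, 15/14).
The three coordinates are positive, negative, positive; a point is interior exactly when all three are positive.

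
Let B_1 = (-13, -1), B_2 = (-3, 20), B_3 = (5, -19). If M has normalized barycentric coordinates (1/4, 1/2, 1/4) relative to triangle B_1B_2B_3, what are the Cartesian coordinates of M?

M = (1/4)·B_1 + (1/2)·B_2 + (1/4)·B_3.
x-coordinate: (1/4)·(-13) + (1/2)·(-3) + (1/4)·5 = -7/2.
y-coordinate: (1/4)·(-1) + (1/2)·20 + (1/4)·(-19) = 5.

(-7/2, 5)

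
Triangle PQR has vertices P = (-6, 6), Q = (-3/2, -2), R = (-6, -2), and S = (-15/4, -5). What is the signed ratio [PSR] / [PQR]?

1/2

[PQR] = ½·((-6)·(-2−(-2)) + (-3/2)·(-2−6) + (-6)·(6−(-2))) = ½·(0 + 12 − 48) = -18.
[PSR] = ½·((-6)·(-5−(-2)) + (-15/4)·(-2−6) + (-6)·(6−(-5))) = ½·(18 + 30 − 66) = -9, so the ratio is (-9)/(-18) = 1/2.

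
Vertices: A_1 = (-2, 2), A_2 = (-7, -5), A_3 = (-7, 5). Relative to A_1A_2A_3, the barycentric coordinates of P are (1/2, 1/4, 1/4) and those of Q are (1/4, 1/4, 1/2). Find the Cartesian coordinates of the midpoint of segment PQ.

Barycentric coordinates of the midpoint are the average: (3/8, 1/4, 3/8).
Converting: (3/8)·A_1 + (1/4)·A_2 + (3/8)·A_3 = (-41/8, 11/8).

(-41/8, 11/8)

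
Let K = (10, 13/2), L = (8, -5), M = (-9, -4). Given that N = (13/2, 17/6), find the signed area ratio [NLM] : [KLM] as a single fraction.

[KLM] = ½·(10·(-5−(-4)) + 8·(-4−(13/2)) + (-9)·(13/2−(-5))) = ½·(-10 − 84 − 207/2) = -395/4.
[NLM] = ½·((13/2)·(-5−(-4)) + 8·(-4−(17/6)) + (-9)·(17/6−(-5))) = ½·(-13/2 − 164/3 − 141/2) = -395/6, so the ratio is (-395/6)/(-395/4) = 2/3.

2/3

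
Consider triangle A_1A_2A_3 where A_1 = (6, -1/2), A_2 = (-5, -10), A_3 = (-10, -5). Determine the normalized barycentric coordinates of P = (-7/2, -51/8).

Signed area of the reference triangle: [A_1A_2A_3] = ½·(6·(-10−(-5)) + (-5)·(-5−(-1/2)) + (-10)·(-1/2−(-10))) = ½·(-30 + 45/2 − 95) = -205/4.
[PA_2A_3] = ½·((-7/2)·(-10−(-5)) + (-5)·(-5−(-51/8)) + (-10)·(-51/8−(-10))) = ½·(35/2 − 55/8 − 145/4) = -205/16, so the A_1-coordinate is (-205/16)/(-205/4) = 1/4.
[A_1PA_3] = ½·(6·(-51/8−(-5)) + (-7/2)·(-5−(-1/2)) + (-10)·(-1/2−(-51/8))) = ½·(-33/4 + 63/4 − 235/4) = -205/8, so the A_2-coordinate is 1/2.
[A_1A_2P] = ½·(6·(-10−(-51/8)) + (-5)·(-51/8−(-1/2)) + (-7/2)·(-1/2−(-10))) = ½·(-87/4 + 235/8 − 133/4) = -205/16, so the A_3-coordinate is 1/4.

(1/4, 1/2, 1/4)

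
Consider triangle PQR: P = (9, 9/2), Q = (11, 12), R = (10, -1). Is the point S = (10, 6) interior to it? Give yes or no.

Barycentric coordinates of S: (14/37, 14/37, 9/37).
The three coordinates are positive, positive, positive; a point is interior exactly when all three are positive.

yes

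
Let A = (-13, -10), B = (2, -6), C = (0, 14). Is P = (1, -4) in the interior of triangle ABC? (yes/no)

yes

Barycentric coordinates of P: (4/77, 129/154, 17/154).
The three coordinates are positive, positive, positive; a point is interior exactly when all three are positive.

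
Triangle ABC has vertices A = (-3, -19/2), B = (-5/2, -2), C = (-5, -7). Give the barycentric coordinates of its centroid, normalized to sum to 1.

The centroid is the average of the vertices, so each weight is 1/3.

(1/3, 1/3, 1/3)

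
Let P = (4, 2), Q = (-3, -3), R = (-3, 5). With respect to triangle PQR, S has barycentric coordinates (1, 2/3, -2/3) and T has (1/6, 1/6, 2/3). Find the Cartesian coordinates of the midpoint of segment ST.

(13/12, -1/12)

Barycentric coordinates of the midpoint are the average: (7/12, 5/12, 0).
Converting: (7/12)·P + (5/12)·Q + 0·R = (13/12, -1/12).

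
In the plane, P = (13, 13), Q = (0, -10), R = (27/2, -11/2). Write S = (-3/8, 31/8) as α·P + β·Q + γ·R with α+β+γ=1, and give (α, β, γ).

(3/4, 1, -3/4)

Signed area of the reference triangle: [PQR] = ½·(13·(-10−(-11/2)) + 0·(-11/2−13) + (27/2)·(13−(-10))) = ½·(-117/2 + 0 + 621/2) = 126.
[SQR] = ½·((-3/8)·(-10−(-11/2)) + 0·(-11/2−(31/8)) + (27/2)·(31/8−(-10))) = ½·(27/16 + 0 + 2997/16) = 189/2, so the P-coordinate is (189/2)/126 = 3/4.
[PSR] = ½·(13·(31/8−(-11/2)) + (-3/8)·(-11/2−13) + (27/2)·(13−(31/8))) = ½·(975/8 + 111/16 + 1971/16) = 126, so the Q-coordinate is 1.
[PQS] = ½·(13·(-10−(31/8)) + 0·(31/8−13) + (-3/8)·(13−(-10))) = ½·(-1443/8 + 0 − 69/8) = -189/2, so the R-coordinate is -3/4.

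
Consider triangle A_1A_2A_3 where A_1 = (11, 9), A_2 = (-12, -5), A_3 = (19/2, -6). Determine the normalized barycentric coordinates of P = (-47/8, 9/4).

(1/2, 3/4, -1/4)

Signed area of the reference triangle: [A_1A_2A_3] = ½·(11·(-5−(-6)) + (-12)·(-6−9) + (19/2)·(9−(-5))) = ½·(11 + 180 + 133) = 162.
[PA_2A_3] = ½·((-47/8)·(-5−(-6)) + (-12)·(-6−(9/4)) + (19/2)·(9/4−(-5))) = ½·(-47/8 + 99 + 551/8) = 81, so the A_1-coordinate is 81/162 = 1/2.
[A_1PA_3] = ½·(11·(9/4−(-6)) + (-47/8)·(-6−9) + (19/2)·(9−(9/4))) = ½·(363/4 + 705/8 + 513/8) = 243/2, so the A_2-coordinate is 3/4.
[A_1A_2P] = ½·(11·(-5−(9/4)) + (-12)·(9/4−9) + (-47/8)·(9−(-5))) = ½·(-319/4 + 81 − 329/4) = -81/2, so the A_3-coordinate is -1/4.
Check: 1/2 + 3/4 − 1/4 = 1.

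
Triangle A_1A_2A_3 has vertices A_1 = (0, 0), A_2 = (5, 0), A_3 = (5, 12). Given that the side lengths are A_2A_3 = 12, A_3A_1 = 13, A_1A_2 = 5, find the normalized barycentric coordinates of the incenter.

(2/5, 13/30, 1/6)

The incenter has barycentric coordinates proportional to the opposite side lengths: (12 : 13 : 5).
Normalizing by 12+13+5 = 30 gives (2/5, 13/30, 1/6).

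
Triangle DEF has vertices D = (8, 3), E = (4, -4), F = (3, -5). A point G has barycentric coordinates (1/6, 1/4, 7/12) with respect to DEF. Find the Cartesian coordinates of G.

(49/12, -41/12)

G = (1/6)·D + (1/4)·E + (7/12)·F.
x-coordinate: (1/6)·8 + (1/4)·4 + (7/12)·3 = 49/12.
y-coordinate: (1/6)·3 + (1/4)·(-4) + (7/12)·(-5) = -41/12.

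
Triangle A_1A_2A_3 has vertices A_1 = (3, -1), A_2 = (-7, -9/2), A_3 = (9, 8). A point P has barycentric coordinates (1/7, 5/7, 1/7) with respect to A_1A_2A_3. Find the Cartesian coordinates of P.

(-23/7, -31/14)

P = (1/7)·A_1 + (5/7)·A_2 + (1/7)·A_3.
x-coordinate: (1/7)·3 + (5/7)·(-7) + (1/7)·9 = -23/7.
y-coordinate: (1/7)·(-1) + (5/7)·(-9/2) + (1/7)·8 = -31/14.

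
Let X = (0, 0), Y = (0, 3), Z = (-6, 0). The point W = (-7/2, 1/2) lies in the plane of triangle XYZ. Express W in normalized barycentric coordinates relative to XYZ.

(1/4, 1/6, 7/12)

Signed area of the reference triangle: [XYZ] = ½·(0·(3−0) + 0·(0−0) + (-6)·(0−3)) = ½·(0 + 0 + 18) = 9.
[WYZ] = ½·((-7/2)·(3−0) + 0·(0−(1/2)) + (-6)·(1/2−3)) = ½·(-21/2 + 0 + 15) = 9/4, so the X-coordinate is (9/4)/9 = 1/4.
[XWZ] = ½·(0·(1/2−0) + (-7/2)·(0−0) + (-6)·(0−(1/2))) = ½·(0 + 0 + 3) = 3/2, so the Y-coordinate is 1/6.
[XYW] = ½·(0·(3−(1/2)) + 0·(1/2−0) + (-7/2)·(0−3)) = ½·(0 + 0 + 21/2) = 21/4, so the Z-coordinate is 7/12.
Check: 1/4 + 1/6 + 7/12 = 1.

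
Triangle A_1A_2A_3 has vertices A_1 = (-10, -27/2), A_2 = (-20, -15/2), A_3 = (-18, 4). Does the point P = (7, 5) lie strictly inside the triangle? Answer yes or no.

no

Barycentric coordinates of P: (571/254, -891/254, 287/127).
The three coordinates are positive, negative, positive; a point is interior exactly when all three are positive.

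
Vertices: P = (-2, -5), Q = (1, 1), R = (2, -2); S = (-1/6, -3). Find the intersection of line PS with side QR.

(5/3, -1)

Barycentric coordinates of S with respect to PQR: (1/2, 1/6, 1/3).
On side QR the P-coordinate is zero; dropping S's P-weight 1/2 and renormalizing the remaining 1/6 : 1/3 gives weights 1/3, 2/3 on Q, R.
T = (1/3)·(1, 1) + (2/3)·(2, -2) = (5/3, -1).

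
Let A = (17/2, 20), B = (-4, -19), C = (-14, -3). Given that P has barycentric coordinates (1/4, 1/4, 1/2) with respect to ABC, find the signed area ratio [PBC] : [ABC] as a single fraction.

1/4

The signed ratio [PBC]/[ABC] equals the barycentric coordinate of P at vertex A, which is 1/4.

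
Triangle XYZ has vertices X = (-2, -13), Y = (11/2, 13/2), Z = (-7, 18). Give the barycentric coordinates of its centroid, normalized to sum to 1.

The centroid is the average of the vertices, so each weight is 1/3.

(1/3, 1/3, 1/3)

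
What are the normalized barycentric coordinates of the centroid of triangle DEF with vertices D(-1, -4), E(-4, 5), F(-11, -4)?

(1/3, 1/3, 1/3)

The centroid is the average of the vertices, so each weight is 1/3.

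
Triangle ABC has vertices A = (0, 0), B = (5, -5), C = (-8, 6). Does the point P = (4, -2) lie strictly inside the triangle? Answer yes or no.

Barycentric coordinates of P: (14/5, -4/5, -1).
The three coordinates are positive, negative, negative; a point is interior exactly when all three are positive.

no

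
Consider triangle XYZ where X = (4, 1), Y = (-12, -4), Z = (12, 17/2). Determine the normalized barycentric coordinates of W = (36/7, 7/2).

(3/7, 1/7, 3/7)

Signed area of the reference triangle: [XYZ] = ½·(4·(-4−(17/2)) + (-12)·(17/2−1) + 12·(1−(-4))) = ½·(-50 − 90 + 60) = -40.
[WYZ] = ½·((36/7)·(-4−(17/2)) + (-12)·(17/2−(7/2)) + 12·(7/2−(-4))) = ½·(-450/7 − 60 + 90) = -120/7, so the X-coordinate is (-120/7)/(-40) = 3/7.
[XWZ] = ½·(4·(7/2−(17/2)) + (36/7)·(17/2−1) + 12·(1−(7/2))) = ½·(-20 + 270/7 − 30) = -40/7, so the Y-coordinate is 1/7.
[XYW] = ½·(4·(-4−(7/2)) + (-12)·(7/2−1) + (36/7)·(1−(-4))) = ½·(-30 − 30 + 180/7) = -120/7, so the Z-coordinate is 3/7.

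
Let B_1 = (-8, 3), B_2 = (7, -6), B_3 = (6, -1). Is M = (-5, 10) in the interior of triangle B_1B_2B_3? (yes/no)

Barycentric coordinates of M: (2/3, -5/3, 2).
The three coordinates are positive, negative, positive; a point is interior exactly when all three are positive.

no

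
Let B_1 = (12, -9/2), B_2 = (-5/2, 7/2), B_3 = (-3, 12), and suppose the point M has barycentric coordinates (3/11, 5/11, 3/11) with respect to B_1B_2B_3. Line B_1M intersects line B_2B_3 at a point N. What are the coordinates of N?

Line B_1M meets B_2B_3 where the B_1-coordinate vanishes; zeroing M's B_1-weight and renormalizing leaves B_2, B_3-weights 5/11 : 3/11 → (5/8, 3/8).
So N = (5/8)·B_2 + (3/8)·B_3 = (-43/16, 107/16).

(-43/16, 107/16)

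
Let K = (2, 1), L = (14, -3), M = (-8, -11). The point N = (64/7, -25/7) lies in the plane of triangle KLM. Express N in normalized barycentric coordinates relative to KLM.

Signed area of the reference triangle: [KLM] = ½·(2·(-3−(-11)) + 14·(-11−1) + (-8)·(1−(-3))) = ½·(16 − 168 − 32) = -92.
[NLM] = ½·((64/7)·(-3−(-11)) + 14·(-11−(-25/7)) + (-8)·(-25/7−(-3))) = ½·(512/7 − 104 + 32/7) = -92/7, so the K-coordinate is (-92/7)/(-92) = 1/7.
[KNM] = ½·(2·(-25/7−(-11)) + (64/7)·(-11−1) + (-8)·(1−(-25/7))) = ½·(104/7 − 768/7 − 256/7) = -460/7, so the L-coordinate is 5/7.
[KLN] = ½·(2·(-3−(-25/7)) + 14·(-25/7−1) + (64/7)·(1−(-3))) = ½·(8/7 − 64 + 256/7) = -92/7, so the M-coordinate is 1/7.

(1/7, 5/7, 1/7)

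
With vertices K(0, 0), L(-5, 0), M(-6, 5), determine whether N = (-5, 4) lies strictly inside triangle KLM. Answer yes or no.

Barycentric coordinates of N: (4/25, 1/25, 4/5).
The three coordinates are positive, positive, positive; a point is interior exactly when all three are positive.

yes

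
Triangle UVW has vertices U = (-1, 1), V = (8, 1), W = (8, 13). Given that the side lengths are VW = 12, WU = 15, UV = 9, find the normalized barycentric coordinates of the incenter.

(1/3, 5/12, 1/4)

The incenter has barycentric coordinates proportional to the opposite side lengths: (12 : 15 : 9).
Normalizing by 12+15+9 = 36 gives (1/3, 5/12, 1/4).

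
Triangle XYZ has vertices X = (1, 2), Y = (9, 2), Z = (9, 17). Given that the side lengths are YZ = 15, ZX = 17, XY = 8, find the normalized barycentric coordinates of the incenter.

The incenter has barycentric coordinates proportional to the opposite side lengths: (15 : 17 : 8).
Normalizing by 15+17+8 = 40 gives (3/8, 17/40, 1/5).

(3/8, 17/40, 1/5)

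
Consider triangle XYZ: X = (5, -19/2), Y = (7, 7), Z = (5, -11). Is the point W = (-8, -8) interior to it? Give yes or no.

Barycentric coordinates of W: (80, -13/2, -145/2).
The three coordinates are positive, negative, negative; a point is interior exactly when all three are positive.

no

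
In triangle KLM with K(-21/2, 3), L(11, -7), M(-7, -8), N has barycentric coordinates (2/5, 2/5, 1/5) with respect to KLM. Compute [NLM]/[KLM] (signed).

2/5

The signed ratio [NLM]/[KLM] equals the barycentric coordinate of N at vertex K, which is 2/5.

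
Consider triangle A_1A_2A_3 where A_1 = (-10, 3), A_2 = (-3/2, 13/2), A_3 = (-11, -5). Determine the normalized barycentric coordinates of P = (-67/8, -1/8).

Signed area of the reference triangle: [A_1A_2A_3] = ½·((-10)·(13/2−(-5)) + (-3/2)·(-5−3) + (-11)·(3−(13/2))) = ½·(-115 + 12 + 77/2) = -129/4.
[PA_2A_3] = ½·((-67/8)·(13/2−(-5)) + (-3/2)·(-5−(-1/8)) + (-11)·(-1/8−(13/2))) = ½·(-1541/16 + 117/16 + 583/8) = -129/16, so the A_1-coordinate is (-129/16)/(-129/4) = 1/4.
[A_1PA_3] = ½·((-10)·(-1/8−(-5)) + (-67/8)·(-5−3) + (-11)·(3−(-1/8))) = ½·(-195/4 + 67 − 275/8) = -129/16, so the A_2-coordinate is 1/4.
[A_1A_2P] = ½·((-10)·(13/2−(-1/8)) + (-3/2)·(-1/8−3) + (-67/8)·(3−(13/2))) = ½·(-265/4 + 75/16 + 469/16) = -129/8, so the A_3-coordinate is 1/2.
Check: 1/4 + 1/4 + 1/2 = 1.

(1/4, 1/4, 1/2)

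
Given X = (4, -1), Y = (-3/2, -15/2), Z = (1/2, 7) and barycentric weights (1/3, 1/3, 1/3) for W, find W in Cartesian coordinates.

W = (1/3)·X + (1/3)·Y + (1/3)·Z.
x-coordinate: (1/3)·4 + (1/3)·(-3/2) + (1/3)·(1/2) = 1.
y-coordinate: (1/3)·(-1) + (1/3)·(-15/2) + (1/3)·7 = -1/2.

(1, -1/2)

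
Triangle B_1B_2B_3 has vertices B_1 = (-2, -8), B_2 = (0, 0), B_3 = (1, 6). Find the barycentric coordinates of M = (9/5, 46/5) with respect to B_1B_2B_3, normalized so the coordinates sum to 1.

(-2/5, 2/5, 1)

Signed area of the reference triangle: [B_1B_2B_3] = ½·((-2)·(0−6) + 0·(6−(-8)) + 1·(-8−0)) = ½·(12 + 0 − 8) = 2.
[MB_2B_3] = ½·((9/5)·(0−6) + 0·(6−(46/5)) + 1·(46/5−0)) = ½·(-54/5 + 0 + 46/5) = -4/5, so the B_1-coordinate is (-4/5)/2 = -2/5.
[B_1MB_3] = ½·((-2)·(46/5−6) + (9/5)·(6−(-8)) + 1·(-8−(46/5))) = ½·(-32/5 + 126/5 − 86/5) = 4/5, so the B_2-coordinate is 2/5.
[B_1B_2M] = ½·((-2)·(0−(46/5)) + 0·(46/5−(-8)) + (9/5)·(-8−0)) = ½·(92/5 + 0 − 72/5) = 2, so the B_3-coordinate is 1.
Check: -2/5 + 2/5 + 1 = 1.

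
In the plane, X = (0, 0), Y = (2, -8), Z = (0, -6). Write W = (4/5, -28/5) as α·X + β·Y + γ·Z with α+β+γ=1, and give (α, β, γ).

(1/5, 2/5, 2/5)

Signed area of the reference triangle: [XYZ] = ½·(0·(-8−(-6)) + 2·(-6−0) + 0·(0−(-8))) = ½·(0 − 12 + 0) = -6.
[WYZ] = ½·((4/5)·(-8−(-6)) + 2·(-6−(-28/5)) + 0·(-28/5−(-8))) = ½·(-8/5 − 4/5 + 0) = -6/5, so the X-coordinate is (-6/5)/(-6) = 1/5.
[XWZ] = ½·(0·(-28/5−(-6)) + (4/5)·(-6−0) + 0·(0−(-28/5))) = ½·(0 − 24/5 + 0) = -12/5, so the Y-coordinate is 2/5.
[XYW] = ½·(0·(-8−(-28/5)) + 2·(-28/5−0) + (4/5)·(0−(-8))) = ½·(0 − 56/5 + 32/5) = -12/5, so the Z-coordinate is 2/5.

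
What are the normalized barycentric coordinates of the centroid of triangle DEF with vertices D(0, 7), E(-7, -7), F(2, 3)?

The centroid is the average of the vertices, so each weight is 1/3.

(1/3, 1/3, 1/3)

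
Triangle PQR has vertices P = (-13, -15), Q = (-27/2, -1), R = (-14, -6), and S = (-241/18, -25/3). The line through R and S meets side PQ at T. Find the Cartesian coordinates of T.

Barycentric coordinates of S with respect to PQR: (4/9, 1/3, 2/9).
On side PQ the R-coordinate is zero; dropping S's R-weight 2/9 and renormalizing the remaining 4/9 : 1/3 gives weights 4/7, 3/7 on P, Q.
T = (4/7)·(-13, -15) + (3/7)·(-27/2, -1) = (-185/14, -9).

(-185/14, -9)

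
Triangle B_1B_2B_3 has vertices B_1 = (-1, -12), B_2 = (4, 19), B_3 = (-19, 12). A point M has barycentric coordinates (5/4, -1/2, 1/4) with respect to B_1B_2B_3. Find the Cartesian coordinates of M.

M = (5/4)·B_1 + (-1/2)·B_2 + (1/4)·B_3.
x-coordinate: (5/4)·(-1) + (-1/2)·4 + (1/4)·(-19) = -8.
y-coordinate: (5/4)·(-12) + (-1/2)·19 + (1/4)·12 = -43/2.

(-8, -43/2)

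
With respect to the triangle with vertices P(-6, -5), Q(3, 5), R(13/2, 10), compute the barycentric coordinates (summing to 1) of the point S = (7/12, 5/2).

(1/3, 1/2, 1/6)

Signed area of the reference triangle: [PQR] = ½·((-6)·(5−10) + 3·(10−(-5)) + (13/2)·(-5−5)) = ½·(30 + 45 − 65) = 5.
[SQR] = ½·((7/12)·(5−10) + 3·(10−(5/2)) + (13/2)·(5/2−5)) = ½·(-35/12 + 45/2 − 65/4) = 5/3, so the P-coordinate is (5/3)/5 = 1/3.
[PSR] = ½·((-6)·(5/2−10) + (7/12)·(10−(-5)) + (13/2)·(-5−(5/2))) = ½·(45 + 35/4 − 195/4) = 5/2, so the Q-coordinate is 1/2.
[PQS] = ½·((-6)·(5−(5/2)) + 3·(5/2−(-5)) + (7/12)·(-5−5)) = ½·(-15 + 45/2 − 35/6) = 5/6, so the R-coordinate is 1/6.
Check: 1/3 + 1/2 + 1/6 = 1.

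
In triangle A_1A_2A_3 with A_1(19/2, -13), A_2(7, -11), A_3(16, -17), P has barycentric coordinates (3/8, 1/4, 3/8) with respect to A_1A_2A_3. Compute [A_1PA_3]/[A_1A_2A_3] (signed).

1/4

The signed ratio [A_1PA_3]/[A_1A_2A_3] equals the barycentric coordinate of P at vertex A_2, which is 1/4.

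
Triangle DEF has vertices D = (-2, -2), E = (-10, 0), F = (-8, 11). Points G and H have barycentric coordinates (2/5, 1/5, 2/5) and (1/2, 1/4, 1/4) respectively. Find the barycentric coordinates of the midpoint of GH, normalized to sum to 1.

(9/20, 9/40, 13/40)

Since both coordinate triples sum to 1, the midpoint's barycentrics are the componentwise average.
(2/5+1/2)/2 = 9/20; similarly 9/40 and 13/40.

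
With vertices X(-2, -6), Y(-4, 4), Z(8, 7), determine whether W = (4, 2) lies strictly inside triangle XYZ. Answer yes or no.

yes

Barycentric coordinates of W: (8/21, 1/63, 38/63).
The three coordinates are positive, positive, positive; a point is interior exactly when all three are positive.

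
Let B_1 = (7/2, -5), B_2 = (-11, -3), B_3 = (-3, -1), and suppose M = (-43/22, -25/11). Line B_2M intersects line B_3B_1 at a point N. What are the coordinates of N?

(-21/20, -11/5)

Barycentric coordinates of M with respect to B_1B_2B_3: (3/11, 1/11, 7/11).
On side B_3B_1 the B_2-coordinate is zero; dropping M's B_2-weight 1/11 and renormalizing the remaining 7/11 : 3/11 gives weights 7/10, 3/10 on B_3, B_1.
N = (7/10)·(-3, -1) + (3/10)·(7/2, -5) = (-21/20, -11/5).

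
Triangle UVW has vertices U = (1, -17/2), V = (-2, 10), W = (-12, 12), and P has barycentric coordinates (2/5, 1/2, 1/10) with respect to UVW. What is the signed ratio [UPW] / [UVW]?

The signed ratio [UPW]/[UVW] equals the barycentric coordinate of P at vertex V, which is 1/2.

1/2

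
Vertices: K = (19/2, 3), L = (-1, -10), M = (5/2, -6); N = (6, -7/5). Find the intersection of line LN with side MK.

Barycentric coordinates of N with respect to KLM: (3/5, 1/5, 1/5).
On side MK the L-coordinate is zero; dropping N's L-weight 1/5 and renormalizing the remaining 1/5 : 3/5 gives weights 1/4, 3/4 on M, K.
J = (1/4)·(5/2, -6) + (3/4)·(19/2, 3) = (31/4, 3/4).

(31/4, 3/4)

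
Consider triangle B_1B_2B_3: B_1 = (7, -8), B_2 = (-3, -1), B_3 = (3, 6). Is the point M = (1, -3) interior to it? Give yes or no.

Barycentric coordinates of M: (5/14, 4/7, 1/14).
The three coordinates are positive, positive, positive; a point is interior exactly when all three are positive.

yes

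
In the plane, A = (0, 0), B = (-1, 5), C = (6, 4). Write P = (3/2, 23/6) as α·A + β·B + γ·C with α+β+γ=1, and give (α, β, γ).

Signed area of the reference triangle: [ABC] = ½·(0·(5−4) + (-1)·(4−0) + 6·(0−5)) = ½·(0 − 4 − 30) = -17.
[PBC] = ½·((3/2)·(5−4) + (-1)·(4−(23/6)) + 6·(23/6−5)) = ½·(3/2 − 1/6 − 7) = -17/6, so the A-coordinate is (-17/6)/(-17) = 1/6.
[APC] = ½·(0·(23/6−4) + (3/2)·(4−0) + 6·(0−(23/6))) = ½·(0 + 6 − 23) = -17/2, so the B-coordinate is 1/2.
[ABP] = ½·(0·(5−(23/6)) + (-1)·(23/6−0) + (3/2)·(0−5)) = ½·(0 − 23/6 − 15/2) = -17/3, so the C-coordinate is 1/3.

(1/6, 1/2, 1/3)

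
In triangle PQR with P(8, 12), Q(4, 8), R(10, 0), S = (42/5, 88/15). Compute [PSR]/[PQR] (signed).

2/15

[PQR] = ½·(8·(8−0) + 4·(0−12) + 10·(12−8)) = ½·(64 − 48 + 40) = 28.
[PSR] = ½·(8·(88/15−0) + (42/5)·(0−12) + 10·(12−(88/15))) = ½·(704/15 − 504/5 + 184/3) = 56/15, so the ratio is (56/15)/28 = 2/15.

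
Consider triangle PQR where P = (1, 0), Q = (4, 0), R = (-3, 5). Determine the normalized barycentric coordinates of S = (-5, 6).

(1/5, -2/5, 6/5)

Signed area of the reference triangle: [PQR] = ½·(1·(0−5) + 4·(5−0) + (-3)·(0−0)) = ½·(-5 + 20 + 0) = 15/2.
[SQR] = ½·((-5)·(0−5) + 4·(5−6) + (-3)·(6−0)) = ½·(25 − 4 − 18) = 3/2, so the P-coordinate is (3/2)/(15/2) = 1/5.
[PSR] = ½·(1·(6−5) + (-5)·(5−0) + (-3)·(0−6)) = ½·(1 − 25 + 18) = -3, so the Q-coordinate is -2/5.
[PQS] = ½·(1·(0−6) + 4·(6−0) + (-5)·(0−0)) = ½·(-6 + 24 + 0) = 9, so the R-coordinate is 6/5.
Check: 1/5 − 2/5 + 6/5 = 1.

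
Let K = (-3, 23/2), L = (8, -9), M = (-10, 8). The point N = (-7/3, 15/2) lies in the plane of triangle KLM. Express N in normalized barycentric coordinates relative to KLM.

(2/3, 1/6, 1/6)

Signed area of the reference triangle: [KLM] = ½·((-3)·(-9−8) + 8·(8−(23/2)) + (-10)·(23/2−(-9))) = ½·(51 − 28 − 205) = -91.
[NLM] = ½·((-7/3)·(-9−8) + 8·(8−(15/2)) + (-10)·(15/2−(-9))) = ½·(119/3 + 4 − 165) = -182/3, so the K-coordinate is (-182/3)/(-91) = 2/3.
[KNM] = ½·((-3)·(15/2−8) + (-7/3)·(8−(23/2)) + (-10)·(23/2−(15/2))) = ½·(3/2 + 49/6 − 40) = -91/6, so the L-coordinate is 1/6.
[KLN] = ½·((-3)·(-9−(15/2)) + 8·(15/2−(23/2)) + (-7/3)·(23/2−(-9))) = ½·(99/2 − 32 − 287/6) = -91/6, so the M-coordinate is 1/6.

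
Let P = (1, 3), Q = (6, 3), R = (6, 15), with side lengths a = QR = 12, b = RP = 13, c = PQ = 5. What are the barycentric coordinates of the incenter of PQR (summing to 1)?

The incenter has barycentric coordinates proportional to the opposite side lengths: (12 : 13 : 5).
Normalizing by 12+13+5 = 30 gives (2/5, 13/30, 1/6).

(2/5, 13/30, 1/6)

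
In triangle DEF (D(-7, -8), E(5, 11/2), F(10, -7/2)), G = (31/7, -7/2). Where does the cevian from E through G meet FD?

Barycentric coordinates of G with respect to DEF: (2/7, 1/7, 4/7).
On side FD the E-coordinate is zero; dropping G's E-weight 1/7 and renormalizing the remaining 4/7 : 2/7 gives weights 2/3, 1/3 on F, D.
H = (2/3)·(10, -7/2) + (1/3)·(-7, -8) = (13/3, -5).

(13/3, -5)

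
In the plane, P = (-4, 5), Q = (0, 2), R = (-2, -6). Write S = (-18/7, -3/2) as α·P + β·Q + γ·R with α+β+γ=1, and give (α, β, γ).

(5/14, 1/14, 4/7)

Signed area of the reference triangle: [PQR] = ½·((-4)·(2−(-6)) + 0·(-6−5) + (-2)·(5−2)) = ½·(-32 + 0 − 6) = -19.
[SQR] = ½·((-18/7)·(2−(-6)) + 0·(-6−(-3/2)) + (-2)·(-3/2−2)) = ½·(-144/7 + 0 + 7) = -95/14, so the P-coordinate is (-95/14)/(-19) = 5/14.
[PSR] = ½·((-4)·(-3/2−(-6)) + (-18/7)·(-6−5) + (-2)·(5−(-3/2))) = ½·(-18 + 198/7 − 13) = -19/14, so the Q-coordinate is 1/14.
[PQS] = ½·((-4)·(2−(-3/2)) + 0·(-3/2−5) + (-18/7)·(5−2)) = ½·(-14 + 0 − 54/7) = -76/7, so the R-coordinate is 4/7.
Check: 5/14 + 1/14 + 4/7 = 1.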